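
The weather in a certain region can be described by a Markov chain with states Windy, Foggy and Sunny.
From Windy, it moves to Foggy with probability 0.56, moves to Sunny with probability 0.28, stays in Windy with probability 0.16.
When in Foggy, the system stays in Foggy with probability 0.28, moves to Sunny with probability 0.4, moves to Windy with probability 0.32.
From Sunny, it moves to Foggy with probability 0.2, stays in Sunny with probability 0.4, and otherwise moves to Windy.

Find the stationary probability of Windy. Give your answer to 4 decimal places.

0.3010

Let the stationary distribution be π with π = πP and π_1 + π_2 + π_3 = 1.
π_1 = 0.16·π_1 + 0.32·π_2 + 0.4·π_3
π_2 = 0.56·π_1 + 0.28·π_2 + 0.2·π_3
Solving with the normalization constraint gives π = (0.3010, 0.3352, 0.3639).
So the stationary probability of Windy is 0.3010.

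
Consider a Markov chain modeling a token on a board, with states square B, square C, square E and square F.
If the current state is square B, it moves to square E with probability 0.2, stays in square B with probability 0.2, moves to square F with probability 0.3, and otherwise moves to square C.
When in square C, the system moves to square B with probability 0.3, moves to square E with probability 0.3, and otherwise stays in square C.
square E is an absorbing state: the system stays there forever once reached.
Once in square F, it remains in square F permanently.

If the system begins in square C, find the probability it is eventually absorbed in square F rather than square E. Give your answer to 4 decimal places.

0.2308

Let h(s) be the probability of absorption at square F starting from transient state s. Then h(square F) = 1 and h(square E) = 0. By first-step analysis:
h(square B) = 0.2·h(square B) + 0.3·h(square C) + 0.2·0 + 0.3·1
h(square C) = 0.3·h(square B) + 0.4·h(square C) + 0.3·0
Solving: h(square B) = 0.4615, h(square C) = 0.2308.
Starting from square C, the probability is 0.2308.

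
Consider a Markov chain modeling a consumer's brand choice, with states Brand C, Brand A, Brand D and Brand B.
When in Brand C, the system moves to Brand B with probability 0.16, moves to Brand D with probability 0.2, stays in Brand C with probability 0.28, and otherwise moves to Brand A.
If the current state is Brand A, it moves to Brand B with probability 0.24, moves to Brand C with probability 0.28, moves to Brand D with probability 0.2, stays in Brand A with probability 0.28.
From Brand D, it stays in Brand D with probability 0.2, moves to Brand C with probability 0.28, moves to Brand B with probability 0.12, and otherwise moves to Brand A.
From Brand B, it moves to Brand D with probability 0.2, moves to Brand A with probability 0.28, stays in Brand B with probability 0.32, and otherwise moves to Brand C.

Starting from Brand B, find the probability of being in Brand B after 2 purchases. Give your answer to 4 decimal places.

0.2256

Propagate the distribution vector 2 purchases from Brand B.
After 0 purchases: (0.0000, 0.0000, 0.0000, 1.0000)
After 1 purchase: (0.2000, 0.2800, 0.2000, 0.3200)
After 2 purchases: (0.2544, 0.3200, 0.2000, 0.2256)
P(in Brand B after 2 purchases) = 0.2256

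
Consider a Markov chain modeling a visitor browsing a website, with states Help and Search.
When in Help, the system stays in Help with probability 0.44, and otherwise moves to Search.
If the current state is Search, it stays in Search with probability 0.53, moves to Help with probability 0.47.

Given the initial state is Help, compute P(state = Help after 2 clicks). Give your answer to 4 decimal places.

Sum over the intermediate state after 1 click:
P = P(Help→Help)·P(Help→Help) + P(Help→Search)·P(Search→Help)
  = 0.44×0.44 + 0.56×0.47
  = 0.1936 + 0.2632 = 0.4568

0.4568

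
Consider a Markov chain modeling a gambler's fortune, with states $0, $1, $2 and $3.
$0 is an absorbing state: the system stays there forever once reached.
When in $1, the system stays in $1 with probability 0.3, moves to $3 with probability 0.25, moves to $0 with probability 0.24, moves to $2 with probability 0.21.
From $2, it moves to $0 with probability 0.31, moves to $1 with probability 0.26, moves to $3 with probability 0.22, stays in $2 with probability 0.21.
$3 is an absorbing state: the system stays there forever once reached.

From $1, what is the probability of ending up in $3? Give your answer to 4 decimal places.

0.4890

Let h(s) be the probability of absorption at $3 starting from transient state s. Then h($3) = 1 and h($0) = 0. By first-step analysis:
h($1) = 0.24·0 + 0.3·h($1) + 0.21·h($2) + 0.25·1
h($2) = 0.31·0 + 0.26·h($1) + 0.21·h($2) + 0.22·1
Solving: h($1) = 0.4890, h($2) = 0.4394.
Starting from $1, the probability is 0.4890.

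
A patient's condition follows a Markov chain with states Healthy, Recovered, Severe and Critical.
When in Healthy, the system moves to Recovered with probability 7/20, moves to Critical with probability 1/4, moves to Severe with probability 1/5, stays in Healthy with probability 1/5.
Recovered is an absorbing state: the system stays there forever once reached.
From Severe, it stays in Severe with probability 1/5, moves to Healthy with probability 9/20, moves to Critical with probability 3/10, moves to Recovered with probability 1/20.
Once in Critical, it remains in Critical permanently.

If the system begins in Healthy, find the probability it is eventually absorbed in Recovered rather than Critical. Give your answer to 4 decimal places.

0.5273

Let h(s) be the probability of absorption at Recovered starting from transient state s. Then h(Recovered) = 1 and h(Critical) = 0. By first-step analysis:
h(Healthy) = 0.2·h(Healthy) + 0.35·1 + 0.2·h(Severe) + 0.25·0
h(Severe) = 0.45·h(Healthy) + 0.05·1 + 0.2·h(Severe) + 0.3·0
Solving: h(Healthy) = 0.5273, h(Severe) = 0.3591.
Starting from Healthy, the probability is 0.5273.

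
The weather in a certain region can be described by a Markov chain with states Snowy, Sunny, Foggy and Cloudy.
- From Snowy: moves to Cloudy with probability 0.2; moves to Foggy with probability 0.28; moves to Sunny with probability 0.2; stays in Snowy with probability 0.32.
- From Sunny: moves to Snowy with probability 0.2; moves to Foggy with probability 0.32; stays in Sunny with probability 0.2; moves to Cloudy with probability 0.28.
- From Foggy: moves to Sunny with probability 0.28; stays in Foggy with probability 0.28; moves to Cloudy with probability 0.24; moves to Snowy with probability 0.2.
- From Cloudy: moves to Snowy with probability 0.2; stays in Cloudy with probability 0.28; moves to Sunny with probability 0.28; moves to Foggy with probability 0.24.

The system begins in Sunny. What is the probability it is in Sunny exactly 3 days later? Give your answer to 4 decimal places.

Propagate the distribution vector 3 days from Sunny.
After 0 days: (0.0000, 1.0000, 0.0000, 0.0000)
After 1 day: (0.2000, 0.2000, 0.3200, 0.2800)
After 2 days: (0.2240, 0.2480, 0.2768, 0.2512)
After 3 days: (0.2269, 0.2422, 0.2799, 0.2510)
P(in Sunny after 3 days) = 0.2422

0.2422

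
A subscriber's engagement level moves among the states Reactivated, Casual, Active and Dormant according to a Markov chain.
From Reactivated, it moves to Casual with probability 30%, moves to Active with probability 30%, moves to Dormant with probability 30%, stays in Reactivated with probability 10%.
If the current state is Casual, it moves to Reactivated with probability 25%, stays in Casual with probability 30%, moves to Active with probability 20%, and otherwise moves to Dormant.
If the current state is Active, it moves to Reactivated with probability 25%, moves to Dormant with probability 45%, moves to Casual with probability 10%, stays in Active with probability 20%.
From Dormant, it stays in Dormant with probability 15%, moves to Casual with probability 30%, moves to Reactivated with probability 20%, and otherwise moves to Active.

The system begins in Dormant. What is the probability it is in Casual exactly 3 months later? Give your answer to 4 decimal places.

0.2515

Propagate the distribution vector 3 months from Dormant.
After 0 months: (0.0000, 0.0000, 0.0000, 1.0000)
After 1 month: (0.2000, 0.3000, 0.3500, 0.1500)
After 2 months: (0.2125, 0.2300, 0.2425, 0.3150)
After 3 months: (0.2024, 0.2515, 0.2685, 0.2776)
P(in Casual after 3 months) = 0.2515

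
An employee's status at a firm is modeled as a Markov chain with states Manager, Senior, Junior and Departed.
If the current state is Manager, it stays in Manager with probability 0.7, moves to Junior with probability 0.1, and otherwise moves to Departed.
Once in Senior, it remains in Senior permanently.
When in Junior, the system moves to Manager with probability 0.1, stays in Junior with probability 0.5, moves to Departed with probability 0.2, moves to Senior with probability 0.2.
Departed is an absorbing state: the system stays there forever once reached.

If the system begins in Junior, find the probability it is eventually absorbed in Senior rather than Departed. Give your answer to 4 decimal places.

Let h(s) be the probability of absorption at Senior starting from transient state s. Then h(Senior) = 1 and h(Departed) = 0. By first-step analysis:
h(Manager) = 0.7·h(Manager) + 0.1·h(Junior) + 0.2·0
h(Junior) = 0.1·h(Manager) + 0.2·1 + 0.5·h(Junior) + 0.2·0
Solving: h(Manager) = 0.1429, h(Junior) = 0.4286.
Starting from Junior, the probability is 0.4286.

0.4286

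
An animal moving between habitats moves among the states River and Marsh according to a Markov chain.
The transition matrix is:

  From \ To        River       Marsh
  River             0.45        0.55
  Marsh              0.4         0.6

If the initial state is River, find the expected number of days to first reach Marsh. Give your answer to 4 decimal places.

Let t(s) be the expected number of days to first reach Marsh from state s, with t(Marsh) = 0. Conditioning on the first day:
t(River) = 1 + 0.45·t(River)
Solving: t(River) = 1.8182.
Expected days from River to Marsh: 1.8182.

1.8182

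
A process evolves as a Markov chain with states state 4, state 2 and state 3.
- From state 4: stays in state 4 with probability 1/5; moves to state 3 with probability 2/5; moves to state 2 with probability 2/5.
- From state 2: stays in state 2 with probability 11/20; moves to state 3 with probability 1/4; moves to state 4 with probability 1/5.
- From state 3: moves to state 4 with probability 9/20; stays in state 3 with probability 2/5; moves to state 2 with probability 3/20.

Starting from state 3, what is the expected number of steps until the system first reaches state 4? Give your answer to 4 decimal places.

2.5806

Let t(s) be the expected number of steps to first reach state 4 from state s, with t(state 4) = 0. Conditioning on the first step:
t(state 2) = 1 + 0.55·t(state 2) + 0.25·t(state 3)
t(state 3) = 1 + 0.15·t(state 2) + 0.4·t(state 3)
Solving: t(state 2) = 3.6559, t(state 3) = 2.5806.
Expected steps from state 3 to state 4: 2.5806.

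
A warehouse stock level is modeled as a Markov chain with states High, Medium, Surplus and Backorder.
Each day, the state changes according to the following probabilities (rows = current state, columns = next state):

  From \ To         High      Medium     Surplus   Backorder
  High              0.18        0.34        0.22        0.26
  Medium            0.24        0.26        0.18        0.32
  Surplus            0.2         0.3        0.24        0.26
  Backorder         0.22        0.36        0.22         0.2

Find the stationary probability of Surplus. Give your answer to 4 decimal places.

Let the stationary distribution be π with π = πP and π_1 + π_2 + π_3 + π_4 = 1.
π_1 = 0.18·π_1 + 0.24·π_2 + 0.2·π_3 + 0.22·π_4
π_2 = 0.34·π_1 + 0.26·π_2 + 0.3·π_3 + 0.36·π_4
π_3 = 0.22·π_1 + 0.18·π_2 + 0.24·π_3 + 0.22·π_4
Solving with the normalization constraint gives π = (0.2135, 0.3118, 0.2118, 0.2629).
So the stationary probability of Surplus is 0.2118.

0.2118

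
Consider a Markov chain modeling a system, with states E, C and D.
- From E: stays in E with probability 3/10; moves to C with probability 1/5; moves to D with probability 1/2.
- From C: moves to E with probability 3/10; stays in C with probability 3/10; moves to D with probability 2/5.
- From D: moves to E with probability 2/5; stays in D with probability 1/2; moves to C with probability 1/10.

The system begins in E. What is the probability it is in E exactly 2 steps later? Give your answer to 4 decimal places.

0.3500

Sum over the intermediate state after 1 step:
P = P(E→E)·P(E→E) + P(E→C)·P(C→E) + P(E→D)·P(D→E)
  = 0.3×0.3 + 0.2×0.3 + 0.5×0.4
  = 0.0900 + 0.0600 + 0.2000 = 0.3500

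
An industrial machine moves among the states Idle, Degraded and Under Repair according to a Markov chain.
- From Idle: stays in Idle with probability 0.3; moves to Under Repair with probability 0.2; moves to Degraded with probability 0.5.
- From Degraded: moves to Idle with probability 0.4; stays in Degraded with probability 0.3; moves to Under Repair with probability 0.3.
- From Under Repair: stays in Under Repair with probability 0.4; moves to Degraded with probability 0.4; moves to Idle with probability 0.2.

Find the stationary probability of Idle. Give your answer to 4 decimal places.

Let the stationary distribution be π with π = πP and π_1 + π_2 + π_3 = 1.
π_1 = 0.3·π_1 + 0.4·π_2 + 0.2·π_3
π_2 = 0.5·π_1 + 0.3·π_2 + 0.4·π_3
Solving with the normalization constraint gives π = (0.3093, 0.3918, 0.2990).
So the stationary probability of Idle is 0.3093.

0.3093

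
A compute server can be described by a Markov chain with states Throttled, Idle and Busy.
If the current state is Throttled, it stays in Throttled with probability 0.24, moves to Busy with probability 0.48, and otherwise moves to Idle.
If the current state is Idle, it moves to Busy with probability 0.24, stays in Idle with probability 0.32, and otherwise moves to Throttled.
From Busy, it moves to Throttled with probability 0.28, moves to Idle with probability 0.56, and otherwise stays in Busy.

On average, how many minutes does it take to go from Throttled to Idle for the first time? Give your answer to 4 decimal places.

2.6190

Let t(s) be the expected number of minutes to first reach Idle from state s, with t(Idle) = 0. Conditioning on the first minute:
t(Throttled) = 1 + 0.24·t(Throttled) + 0.48·t(Busy)
t(Busy) = 1 + 0.28·t(Throttled) + 0.16·t(Busy)
Solving: t(Throttled) = 2.6190, t(Busy) = 2.0635.
Expected minutes from Throttled to Idle: 2.6190.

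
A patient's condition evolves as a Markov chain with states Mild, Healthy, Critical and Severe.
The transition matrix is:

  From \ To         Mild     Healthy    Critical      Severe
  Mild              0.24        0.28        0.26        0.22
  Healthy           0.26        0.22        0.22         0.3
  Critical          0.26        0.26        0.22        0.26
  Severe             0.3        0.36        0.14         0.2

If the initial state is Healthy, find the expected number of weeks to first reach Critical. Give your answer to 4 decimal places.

4.7547

Let t(s) be the expected number of weeks to first reach Critical from state s, with t(Critical) = 0. Conditioning on the first week:
t(Mild) = 1 + 0.24·t(Mild) + 0.28·t(Healthy) + 0.22·t(Severe)
t(Healthy) = 1 + 0.26·t(Mild) + 0.22·t(Healthy) + 0.3·t(Severe)
t(Severe) = 1 + 0.3·t(Mild) + 0.36·t(Healthy) + 0.2·t(Severe)
Solving: t(Mild) = 4.5418, t(Healthy) = 4.7547, t(Severe) = 5.0928.
Expected weeks from Healthy to Critical: 4.7547.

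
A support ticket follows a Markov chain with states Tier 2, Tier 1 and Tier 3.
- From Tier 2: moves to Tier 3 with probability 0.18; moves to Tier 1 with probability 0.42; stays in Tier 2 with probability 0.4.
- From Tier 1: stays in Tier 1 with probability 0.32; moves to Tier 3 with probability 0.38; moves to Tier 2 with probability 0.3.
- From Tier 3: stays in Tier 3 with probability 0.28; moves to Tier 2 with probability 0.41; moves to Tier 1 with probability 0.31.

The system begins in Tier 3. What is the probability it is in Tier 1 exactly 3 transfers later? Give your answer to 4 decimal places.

0.3545

Propagate the distribution vector 3 transfers from Tier 3.
After 0 transfers: (0.0000, 0.0000, 1.0000)
After 1 transfer: (0.4100, 0.3100, 0.2800)
After 2 transfers: (0.3718, 0.3582, 0.2700)
After 3 transfers: (0.3669, 0.3545, 0.2786)
P(in Tier 1 after 3 transfers) = 0.3545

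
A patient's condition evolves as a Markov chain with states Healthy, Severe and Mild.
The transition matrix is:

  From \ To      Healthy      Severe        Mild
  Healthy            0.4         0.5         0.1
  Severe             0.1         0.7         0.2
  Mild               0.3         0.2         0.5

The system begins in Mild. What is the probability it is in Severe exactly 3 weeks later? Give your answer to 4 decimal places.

0.4820

Propagate the distribution vector 3 weeks from Mild.
After 0 weeks: (0.0000, 0.0000, 1.0000)
After 1 week: (0.3000, 0.2000, 0.5000)
After 2 weeks: (0.2900, 0.3900, 0.3200)
After 3 weeks: (0.2510, 0.4820, 0.2670)
P(in Severe after 3 weeks) = 0.4820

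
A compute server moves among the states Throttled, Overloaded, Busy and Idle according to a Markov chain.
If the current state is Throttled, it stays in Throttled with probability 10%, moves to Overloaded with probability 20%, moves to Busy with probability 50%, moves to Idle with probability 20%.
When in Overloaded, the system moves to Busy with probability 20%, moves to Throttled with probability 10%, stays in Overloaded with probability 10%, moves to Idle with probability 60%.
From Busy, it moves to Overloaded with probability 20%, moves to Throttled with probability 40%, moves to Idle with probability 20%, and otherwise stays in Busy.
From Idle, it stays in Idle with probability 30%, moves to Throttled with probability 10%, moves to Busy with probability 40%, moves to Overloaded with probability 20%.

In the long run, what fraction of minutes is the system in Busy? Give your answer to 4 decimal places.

0.3193

Let the stationary distribution be π with π = πP and π_1 + π_2 + π_3 + π_4 = 1.
π_1 = 0.1·π_1 + 0.1·π_2 + 0.4·π_3 + 0.1·π_4
π_2 = 0.2·π_1 + 0.1·π_2 + 0.2·π_3 + 0.2·π_4
π_3 = 0.5·π_1 + 0.2·π_2 + 0.2·π_3 + 0.4·π_4
Solving with the normalization constraint gives π = (0.1958, 0.1818, 0.3193, 0.3030).
So the stationary probability of Busy is 0.3193.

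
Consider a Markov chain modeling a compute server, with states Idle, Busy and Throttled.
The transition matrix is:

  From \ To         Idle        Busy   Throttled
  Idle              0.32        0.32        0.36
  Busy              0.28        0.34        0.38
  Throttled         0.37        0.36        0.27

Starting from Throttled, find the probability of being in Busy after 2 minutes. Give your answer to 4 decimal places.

0.3380

Sum over the intermediate state after 1 minute:
P = P(Throttled→Idle)·P(Idle→Busy) + P(Throttled→Busy)·P(Busy→Busy) + P(Throttled→Throttled)·P(Throttled→Busy)
  = 0.37×0.32 + 0.36×0.34 + 0.27×0.36
  = 0.1184 + 0.1224 + 0.0972 = 0.3380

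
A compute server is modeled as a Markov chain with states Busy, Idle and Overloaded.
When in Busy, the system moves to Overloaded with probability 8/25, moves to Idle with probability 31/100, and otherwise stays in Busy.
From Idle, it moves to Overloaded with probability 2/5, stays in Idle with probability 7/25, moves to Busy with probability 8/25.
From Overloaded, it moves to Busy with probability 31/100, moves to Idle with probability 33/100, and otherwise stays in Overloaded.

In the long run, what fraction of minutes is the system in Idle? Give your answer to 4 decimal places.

0.3079

Let the stationary distribution be π with π = πP and π_1 + π_2 + π_3 = 1.
π_1 = 0.37·π_1 + 0.32·π_2 + 0.31·π_3
π_2 = 0.31·π_1 + 0.28·π_2 + 0.33·π_3
Solving with the normalization constraint gives π = (0.3331, 0.3079, 0.3590).
So the stationary probability of Idle is 0.3079.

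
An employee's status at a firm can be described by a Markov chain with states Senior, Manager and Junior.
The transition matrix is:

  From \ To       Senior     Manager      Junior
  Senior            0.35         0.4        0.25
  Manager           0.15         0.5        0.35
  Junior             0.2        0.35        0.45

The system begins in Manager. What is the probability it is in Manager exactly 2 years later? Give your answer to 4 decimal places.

0.4325

Sum over the intermediate state after 1 year:
P = P(Manager→Senior)·P(Senior→Manager) + P(Manager→Manager)·P(Manager→Manager) + P(Manager→Junior)·P(Junior→Manager)
  = 0.15×0.4 + 0.5×0.5 + 0.35×0.35
  = 0.0600 + 0.2500 + 0.1225 = 0.4325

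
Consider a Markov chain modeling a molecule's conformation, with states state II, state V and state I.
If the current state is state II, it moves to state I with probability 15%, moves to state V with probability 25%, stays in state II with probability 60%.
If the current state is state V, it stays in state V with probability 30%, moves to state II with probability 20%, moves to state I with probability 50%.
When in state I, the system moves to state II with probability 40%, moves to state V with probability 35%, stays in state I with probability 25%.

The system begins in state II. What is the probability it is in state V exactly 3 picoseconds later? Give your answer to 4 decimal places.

0.2891

Propagate the distribution vector 3 picoseconds from state II.
After 0 picoseconds: (1.0000, 0.0000, 0.0000)
After 1 picosecond: (0.6000, 0.2500, 0.1500)
After 2 picoseconds: (0.4700, 0.2775, 0.2525)
After 3 picoseconds: (0.4385, 0.2891, 0.2724)
P(in state V after 3 picoseconds) = 0.2891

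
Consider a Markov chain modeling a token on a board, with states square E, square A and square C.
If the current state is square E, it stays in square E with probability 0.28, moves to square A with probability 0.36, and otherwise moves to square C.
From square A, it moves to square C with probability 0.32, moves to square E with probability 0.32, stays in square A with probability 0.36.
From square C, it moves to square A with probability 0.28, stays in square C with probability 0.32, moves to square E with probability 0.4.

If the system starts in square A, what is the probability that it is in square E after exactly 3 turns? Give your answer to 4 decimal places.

Propagate the distribution vector 3 turns from square A.
After 0 turns: (0.0000, 1.0000, 0.0000)
After 1 turn: (0.3200, 0.3600, 0.3200)
After 2 turns: (0.3328, 0.3344, 0.3328)
After 3 turns: (0.3333, 0.3334, 0.3333)
P(in square E after 3 turns) = 0.3333

0.3333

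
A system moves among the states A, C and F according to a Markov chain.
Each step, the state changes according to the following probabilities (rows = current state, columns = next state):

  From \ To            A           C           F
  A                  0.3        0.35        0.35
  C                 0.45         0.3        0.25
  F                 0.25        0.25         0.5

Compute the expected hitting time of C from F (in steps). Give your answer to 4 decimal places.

3.6190

Let t(s) be the expected number of steps to first reach C from state s, with t(C) = 0. Conditioning on the first step:
t(A) = 1 + 0.3·t(A) + 0.35·t(F)
t(F) = 1 + 0.25·t(A) + 0.5·t(F)
Solving: t(A) = 3.2381, t(F) = 3.6190.
Expected steps from F to C: 3.6190.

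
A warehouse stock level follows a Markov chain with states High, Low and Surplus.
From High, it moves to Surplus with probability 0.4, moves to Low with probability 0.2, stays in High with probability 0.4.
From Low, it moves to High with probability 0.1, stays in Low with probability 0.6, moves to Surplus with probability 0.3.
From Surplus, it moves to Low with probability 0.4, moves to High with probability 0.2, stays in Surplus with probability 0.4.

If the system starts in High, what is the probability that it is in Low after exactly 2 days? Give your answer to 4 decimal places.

Sum over the intermediate state after 1 day:
P = P(High→High)·P(High→Low) + P(High→Low)·P(Low→Low) + P(High→Surplus)·P(Surplus→Low)
  = 0.4×0.2 + 0.2×0.6 + 0.4×0.4
  = 0.0800 + 0.1200 + 0.1600 = 0.3600

0.3600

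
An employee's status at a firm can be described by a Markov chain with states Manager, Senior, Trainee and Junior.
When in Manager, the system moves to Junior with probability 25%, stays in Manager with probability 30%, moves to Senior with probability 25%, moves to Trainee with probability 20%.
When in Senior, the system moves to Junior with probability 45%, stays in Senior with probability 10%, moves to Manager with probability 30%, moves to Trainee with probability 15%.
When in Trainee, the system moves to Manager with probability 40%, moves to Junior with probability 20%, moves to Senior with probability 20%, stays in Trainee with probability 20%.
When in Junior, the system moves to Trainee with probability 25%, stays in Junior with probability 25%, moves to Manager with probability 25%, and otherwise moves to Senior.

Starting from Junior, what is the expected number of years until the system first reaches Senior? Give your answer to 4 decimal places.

4.1875

Let t(s) be the expected number of years to first reach Senior from state s, with t(Senior) = 0. Conditioning on the first year:
t(Manager) = 1 + 0.3·t(Manager) + 0.2·t(Trainee) + 0.25·t(Junior)
t(Trainee) = 1 + 0.4·t(Manager) + 0.2·t(Trainee) + 0.2·t(Junior)
t(Junior) = 1 + 0.25·t(Manager) + 0.25·t(Trainee) + 0.25·t(Junior)
Solving: t(Manager) = 4.1771, t(Trainee) = 4.3854, t(Junior) = 4.1875.
Expected years from Junior to Senior: 4.1875.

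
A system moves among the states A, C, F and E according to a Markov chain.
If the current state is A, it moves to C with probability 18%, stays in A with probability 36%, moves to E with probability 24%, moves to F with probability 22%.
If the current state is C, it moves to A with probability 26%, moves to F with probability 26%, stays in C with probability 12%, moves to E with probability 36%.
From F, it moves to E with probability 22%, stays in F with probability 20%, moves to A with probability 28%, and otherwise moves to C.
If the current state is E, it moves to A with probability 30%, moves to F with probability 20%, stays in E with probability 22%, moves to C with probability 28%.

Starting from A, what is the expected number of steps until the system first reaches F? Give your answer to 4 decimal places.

Let t(s) be the expected number of steps to first reach F from state s, with t(F) = 0. Conditioning on the first step:
t(A) = 1 + 0.36·t(A) + 0.18·t(C) + 0.24·t(E)
t(C) = 1 + 0.26·t(A) + 0.12·t(C) + 0.36·t(E)
t(E) = 1 + 0.3·t(A) + 0.28·t(C) + 0.22·t(E)
Solving: t(A) = 4.4923, t(C) = 4.3309, t(E) = 4.5646.
Expected steps from A to F: 4.4923.

4.4923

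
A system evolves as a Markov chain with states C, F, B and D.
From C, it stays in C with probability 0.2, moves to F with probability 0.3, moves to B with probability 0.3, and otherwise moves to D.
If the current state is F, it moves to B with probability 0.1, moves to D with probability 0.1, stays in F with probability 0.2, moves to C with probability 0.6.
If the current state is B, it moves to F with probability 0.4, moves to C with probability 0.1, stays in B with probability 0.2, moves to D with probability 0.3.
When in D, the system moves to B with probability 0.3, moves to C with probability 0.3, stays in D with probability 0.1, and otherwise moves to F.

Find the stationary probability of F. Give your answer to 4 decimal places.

0.2927

Let the stationary distribution be π with π = πP and π_1 + π_2 + π_3 + π_4 = 1.
π_1 = 0.2·π_1 + 0.6·π_2 + 0.1·π_3 + 0.3·π_4
π_2 = 0.3·π_1 + 0.2·π_2 + 0.4·π_3 + 0.3·π_4
π_3 = 0.3·π_1 + 0.1·π_2 + 0.2·π_3 + 0.3·π_4
Solving with the normalization constraint gives π = (0.3126, 0.2927, 0.2195, 0.1752).
So the stationary probability of F is 0.2927.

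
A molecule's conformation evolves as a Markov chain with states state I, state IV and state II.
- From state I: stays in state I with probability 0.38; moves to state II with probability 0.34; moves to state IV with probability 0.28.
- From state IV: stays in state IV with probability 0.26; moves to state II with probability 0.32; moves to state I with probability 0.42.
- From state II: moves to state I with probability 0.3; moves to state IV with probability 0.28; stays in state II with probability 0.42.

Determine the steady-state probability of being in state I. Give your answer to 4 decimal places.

0.3619

Let the stationary distribution be π with π = πP and π_1 + π_2 + π_3 = 1.
π_1 = 0.38·π_1 + 0.42·π_2 + 0.3·π_3
π_2 = 0.28·π_1 + 0.26·π_2 + 0.28·π_3
Solving with the normalization constraint gives π = (0.3619, 0.2745, 0.3636).
So the stationary probability of state I is 0.3619.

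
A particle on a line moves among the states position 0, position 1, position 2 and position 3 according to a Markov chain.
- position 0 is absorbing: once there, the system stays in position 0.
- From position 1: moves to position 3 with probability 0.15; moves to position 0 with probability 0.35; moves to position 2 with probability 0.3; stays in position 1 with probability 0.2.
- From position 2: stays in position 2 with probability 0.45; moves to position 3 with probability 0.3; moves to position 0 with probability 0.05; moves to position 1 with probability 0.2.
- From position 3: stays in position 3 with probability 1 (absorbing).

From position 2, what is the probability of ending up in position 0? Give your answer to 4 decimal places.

Let h(s) be the probability of absorption at position 0 starting from transient state s. Then h(position 0) = 1 and h(position 3) = 0. By first-step analysis:
h(position 1) = 0.35·1 + 0.2·h(position 1) + 0.3·h(position 2) + 0.15·0
h(position 2) = 0.05·1 + 0.2·h(position 1) + 0.45·h(position 2) + 0.3·0
Solving: h(position 1) = 0.5461, h(position 2) = 0.2895.
Starting from position 2, the probability is 0.2895.

0.2895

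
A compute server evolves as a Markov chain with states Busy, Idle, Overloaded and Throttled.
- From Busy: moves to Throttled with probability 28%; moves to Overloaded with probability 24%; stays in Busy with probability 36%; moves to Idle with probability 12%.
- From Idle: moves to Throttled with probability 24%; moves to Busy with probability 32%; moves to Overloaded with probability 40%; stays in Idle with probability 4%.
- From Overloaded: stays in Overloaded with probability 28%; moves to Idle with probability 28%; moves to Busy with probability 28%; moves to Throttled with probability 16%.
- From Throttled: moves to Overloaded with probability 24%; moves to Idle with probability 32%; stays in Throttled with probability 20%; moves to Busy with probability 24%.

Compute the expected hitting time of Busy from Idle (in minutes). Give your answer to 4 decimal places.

3.4430

Let t(s) be the expected number of minutes to first reach Busy from state s, with t(Busy) = 0. Conditioning on the first minute:
t(Idle) = 1 + 0.04·t(Idle) + 0.4·t(Overloaded) + 0.24·t(Throttled)
t(Overloaded) = 1 + 0.28·t(Idle) + 0.28·t(Overloaded) + 0.16·t(Throttled)
t(Throttled) = 1 + 0.32·t(Idle) + 0.24·t(Overloaded) + 0.2·t(Throttled)
Solving: t(Idle) = 3.4430, t(Overloaded) = 3.5482, t(Throttled) = 3.6917.
Expected minutes from Idle to Busy: 3.4430.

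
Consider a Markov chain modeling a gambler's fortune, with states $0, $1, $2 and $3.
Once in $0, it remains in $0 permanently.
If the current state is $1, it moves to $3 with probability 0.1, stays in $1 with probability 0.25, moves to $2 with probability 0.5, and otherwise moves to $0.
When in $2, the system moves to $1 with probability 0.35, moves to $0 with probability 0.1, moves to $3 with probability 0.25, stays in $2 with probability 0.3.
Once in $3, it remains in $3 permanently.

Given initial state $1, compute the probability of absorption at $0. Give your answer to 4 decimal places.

Let h(s) be the probability of absorption at $0 starting from transient state s. Then h($0) = 1 and h($3) = 0. By first-step analysis:
h($1) = 0.15·1 + 0.25·h($1) + 0.5·h($2) + 0.1·0
h($2) = 0.1·1 + 0.35·h($1) + 0.3·h($2) + 0.25·0
Solving: h($1) = 0.4429, h($2) = 0.3643.
Starting from $1, the probability is 0.4429.

0.4429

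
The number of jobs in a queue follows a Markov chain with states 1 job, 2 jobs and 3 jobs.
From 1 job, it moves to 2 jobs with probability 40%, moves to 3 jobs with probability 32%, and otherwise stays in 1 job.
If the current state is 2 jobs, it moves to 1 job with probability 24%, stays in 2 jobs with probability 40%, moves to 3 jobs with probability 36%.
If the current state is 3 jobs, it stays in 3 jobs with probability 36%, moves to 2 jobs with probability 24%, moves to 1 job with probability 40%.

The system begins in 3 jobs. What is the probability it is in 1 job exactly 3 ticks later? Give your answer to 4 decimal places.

Propagate the distribution vector 3 ticks from 3 jobs.
After 0 ticks: (0.0000, 0.0000, 1.0000)
After 1 tick: (0.4000, 0.2400, 0.3600)
After 2 ticks: (0.3136, 0.3424, 0.3440)
After 3 ticks: (0.3076, 0.3450, 0.3475)
P(in 1 job after 3 ticks) = 0.3076

0.3076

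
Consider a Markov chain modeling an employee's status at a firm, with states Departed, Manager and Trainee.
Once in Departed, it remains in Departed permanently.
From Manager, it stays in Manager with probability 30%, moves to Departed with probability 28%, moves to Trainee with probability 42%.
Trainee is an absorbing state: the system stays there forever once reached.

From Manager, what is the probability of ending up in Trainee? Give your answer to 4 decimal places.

Let h(s) be the probability of absorption at Trainee starting from transient state s. Then h(Trainee) = 1 and h(Departed) = 0. By first-step analysis:
h(Manager) = 0.28·0 + 0.3·h(Manager) + 0.42·1
Solving: h(Manager) = 0.6000.
Starting from Manager, the probability is 0.6000.

0.6000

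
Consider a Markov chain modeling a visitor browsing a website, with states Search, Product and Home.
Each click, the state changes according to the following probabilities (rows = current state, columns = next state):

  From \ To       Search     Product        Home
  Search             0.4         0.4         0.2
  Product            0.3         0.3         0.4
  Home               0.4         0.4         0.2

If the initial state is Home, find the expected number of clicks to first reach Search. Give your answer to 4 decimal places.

2.7500

Let t(s) be the expected number of clicks to first reach Search from state s, with t(Search) = 0. Conditioning on the first click:
t(Product) = 1 + 0.3·t(Product) + 0.4·t(Home)
t(Home) = 1 + 0.4·t(Product) + 0.2·t(Home)
Solving: t(Product) = 3.0000, t(Home) = 2.7500.
Expected clicks from Home to Search: 2.7500.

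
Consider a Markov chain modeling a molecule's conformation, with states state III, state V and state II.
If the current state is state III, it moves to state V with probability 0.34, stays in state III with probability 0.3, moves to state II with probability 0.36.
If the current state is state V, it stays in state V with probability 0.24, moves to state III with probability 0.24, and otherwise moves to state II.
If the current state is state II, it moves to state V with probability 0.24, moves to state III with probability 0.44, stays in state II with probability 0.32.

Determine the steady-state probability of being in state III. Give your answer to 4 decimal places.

0.3379

Let the stationary distribution be π with π = πP and π_1 + π_2 + π_3 = 1.
π_1 = 0.3·π_1 + 0.24·π_2 + 0.44·π_3
π_2 = 0.34·π_1 + 0.24·π_2 + 0.24·π_3
Solving with the normalization constraint gives π = (0.3379, 0.2738, 0.3883).
So the stationary probability of state III is 0.3379.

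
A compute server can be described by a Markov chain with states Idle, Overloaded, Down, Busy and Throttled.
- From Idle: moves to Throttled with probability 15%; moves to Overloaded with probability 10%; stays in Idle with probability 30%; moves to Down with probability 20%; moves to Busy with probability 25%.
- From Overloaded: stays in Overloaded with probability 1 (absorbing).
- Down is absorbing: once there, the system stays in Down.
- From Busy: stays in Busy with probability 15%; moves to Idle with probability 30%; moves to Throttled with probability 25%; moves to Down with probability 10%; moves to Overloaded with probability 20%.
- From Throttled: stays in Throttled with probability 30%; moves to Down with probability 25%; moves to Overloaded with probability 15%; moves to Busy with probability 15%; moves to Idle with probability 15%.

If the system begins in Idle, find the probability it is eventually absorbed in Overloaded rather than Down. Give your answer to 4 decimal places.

0.4091

Let h(s) be the probability of absorption at Overloaded starting from transient state s. Then h(Overloaded) = 1 and h(Down) = 0. By first-step analysis:
h(Idle) = 0.3·h(Idle) + 0.1·1 + 0.2·0 + 0.25·h(Busy) + 0.15·h(Throttled)
h(Busy) = 0.3·h(Idle) + 0.2·1 + 0.1·0 + 0.15·h(Busy) + 0.25·h(Throttled)
h(Throttled) = 0.15·h(Idle) + 0.15·1 + 0.25·0 + 0.15·h(Busy) + 0.3·h(Throttled)
Solving: h(Idle) = 0.4091, h(Busy) = 0.5000, h(Throttled) = 0.4091.
Starting from Idle, the probability is 0.4091.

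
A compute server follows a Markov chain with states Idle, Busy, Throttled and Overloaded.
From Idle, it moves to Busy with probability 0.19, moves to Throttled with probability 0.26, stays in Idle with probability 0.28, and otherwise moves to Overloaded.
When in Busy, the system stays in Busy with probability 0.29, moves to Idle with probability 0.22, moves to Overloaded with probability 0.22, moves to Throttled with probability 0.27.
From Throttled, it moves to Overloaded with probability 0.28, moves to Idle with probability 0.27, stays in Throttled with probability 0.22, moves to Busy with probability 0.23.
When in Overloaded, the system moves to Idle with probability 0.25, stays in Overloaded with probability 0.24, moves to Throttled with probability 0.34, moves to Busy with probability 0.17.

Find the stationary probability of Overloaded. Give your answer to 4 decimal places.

0.2542

Let the stationary distribution be π with π = πP and π_1 + π_2 + π_3 + π_4 = 1.
π_1 = 0.28·π_1 + 0.22·π_2 + 0.27·π_3 + 0.25·π_4
π_2 = 0.19·π_1 + 0.29·π_2 + 0.23·π_3 + 0.17·π_4
π_3 = 0.26·π_1 + 0.27·π_2 + 0.22·π_3 + 0.34·π_4
Solving with the normalization constraint gives π = (0.2566, 0.2175, 0.2716, 0.2542).
So the stationary probability of Overloaded is 0.2542.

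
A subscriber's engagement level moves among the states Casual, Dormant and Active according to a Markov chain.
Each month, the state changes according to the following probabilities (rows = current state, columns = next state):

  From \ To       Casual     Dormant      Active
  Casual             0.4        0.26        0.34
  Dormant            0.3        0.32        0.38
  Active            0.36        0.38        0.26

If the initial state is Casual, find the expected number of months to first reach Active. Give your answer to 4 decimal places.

Let t(s) be the expected number of months to first reach Active from state s, with t(Active) = 0. Conditioning on the first month:
t(Casual) = 1 + 0.4·t(Casual) + 0.26·t(Dormant)
t(Dormant) = 1 + 0.3·t(Casual) + 0.32·t(Dormant)
Solving: t(Casual) = 2.8485, t(Dormant) = 2.7273.
Expected months from Casual to Active: 2.8485.

2.8485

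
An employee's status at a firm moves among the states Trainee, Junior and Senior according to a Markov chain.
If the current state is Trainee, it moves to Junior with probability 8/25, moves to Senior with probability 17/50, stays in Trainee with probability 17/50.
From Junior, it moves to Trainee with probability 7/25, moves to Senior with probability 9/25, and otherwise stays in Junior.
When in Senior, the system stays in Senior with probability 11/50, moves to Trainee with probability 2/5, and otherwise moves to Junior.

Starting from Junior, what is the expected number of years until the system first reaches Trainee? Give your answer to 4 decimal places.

Let t(s) be the expected number of years to first reach Trainee from state s, with t(Trainee) = 0. Conditioning on the first year:
t(Junior) = 1 + 0.36·t(Junior) + 0.36·t(Senior)
t(Senior) = 1 + 0.38·t(Junior) + 0.22·t(Senior)
Solving: t(Junior) = 3.1457, t(Senior) = 2.8146.
Expected years from Junior to Trainee: 3.1457.

3.1457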